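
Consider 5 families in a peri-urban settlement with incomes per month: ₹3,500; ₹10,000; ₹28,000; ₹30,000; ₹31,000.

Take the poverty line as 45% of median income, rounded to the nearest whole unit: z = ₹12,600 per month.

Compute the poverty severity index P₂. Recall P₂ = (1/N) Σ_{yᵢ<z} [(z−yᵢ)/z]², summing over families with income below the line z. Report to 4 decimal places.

0.1128

Incomes under z: ₹3,500, ₹10,000 (q = 2 of N = 5).
Shortfall ratios: (12600−3500)/12600 = 0.7222; (12600−10000)/12600 = 0.2063.
Squared: 0.5216; 0.0426.
Sum = 0.564185; P₂ = 0.564185 / 5 = 0.1128.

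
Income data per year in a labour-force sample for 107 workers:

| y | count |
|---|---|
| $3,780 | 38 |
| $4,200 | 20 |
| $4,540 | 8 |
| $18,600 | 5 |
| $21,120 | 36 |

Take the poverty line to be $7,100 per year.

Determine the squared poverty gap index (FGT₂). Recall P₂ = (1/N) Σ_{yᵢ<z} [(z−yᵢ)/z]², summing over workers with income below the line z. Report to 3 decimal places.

Below the line: 38×$3,780, 20×$4,200, 8×$4,540 (q = 66 of N = 107).
Shortfall ratios: (7100−3780)/7100 = 0.4676 (×38); (7100−4200)/7100 = 0.4085 (×20); (7100−4540)/7100 = 0.3606 (×8).
Squared: 0.2187 (×38); 0.1668 (×20); 0.1300 (×8).
Sum = 12.685578; P₂ = 12.685578 / 107 = 0.119.

0.119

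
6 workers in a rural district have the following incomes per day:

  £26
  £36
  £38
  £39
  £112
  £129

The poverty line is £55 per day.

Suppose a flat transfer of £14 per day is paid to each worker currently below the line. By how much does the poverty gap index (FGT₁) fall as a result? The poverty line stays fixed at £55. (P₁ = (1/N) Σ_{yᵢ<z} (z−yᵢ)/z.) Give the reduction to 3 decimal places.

0.170

Before: below the line — £26, £36, £38, £39; poverty gap index (FGT₁) = 0.24545.
After the £14 transfer: below the line — £40, £50, £52, £53; poverty gap index (FGT₁) = 0.07576.
Reduction = 0.24545 − 0.07576 = 0.170.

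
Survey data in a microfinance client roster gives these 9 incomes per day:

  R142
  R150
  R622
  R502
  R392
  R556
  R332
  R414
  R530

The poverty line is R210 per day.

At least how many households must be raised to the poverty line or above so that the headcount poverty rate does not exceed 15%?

1

2 of the 9 households are poor, so H = 2/9 = 0.222.
A headcount ratio of at most 15% allows at most ⌊0.15 × 9⌋ = 1 poor households.
So at least 2 − 1 = 1 must be lifted.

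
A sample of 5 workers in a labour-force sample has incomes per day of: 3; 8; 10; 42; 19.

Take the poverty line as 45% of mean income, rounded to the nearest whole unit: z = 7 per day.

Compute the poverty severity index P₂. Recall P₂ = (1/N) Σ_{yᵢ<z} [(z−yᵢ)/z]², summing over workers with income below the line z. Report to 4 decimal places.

Below the line: 3 (q = 1 of N = 5).
Gap ratios (z−y)/z: (7−3)/7 = 0.5714.
Squared: 0.3265.
Sum = 0.326531; P₂ = 0.326531 / 5 = 0.0653.

0.0653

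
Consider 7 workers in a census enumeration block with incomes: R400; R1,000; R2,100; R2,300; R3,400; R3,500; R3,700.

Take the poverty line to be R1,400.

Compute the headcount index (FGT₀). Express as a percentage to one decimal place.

28.6%

2 of the 7 workers have income below R1,400.
H = 2/7 = 28.6%.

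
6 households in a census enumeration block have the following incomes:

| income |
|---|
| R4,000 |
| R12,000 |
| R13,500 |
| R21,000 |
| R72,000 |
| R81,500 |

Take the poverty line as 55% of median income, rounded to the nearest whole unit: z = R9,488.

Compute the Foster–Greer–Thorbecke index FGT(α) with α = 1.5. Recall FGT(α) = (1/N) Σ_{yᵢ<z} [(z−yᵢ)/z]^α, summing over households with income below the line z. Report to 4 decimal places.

0.0733

Below z: R4,000 (q = 1 of N = 6).
Gap ratios (z−y)/z: (9488−4000)/9488 = 0.5784.
Raised to α = 1.5: 0.43991.
Sum = 0.439905; FGT(1.5) = 0.439905 / 6 = 0.0733.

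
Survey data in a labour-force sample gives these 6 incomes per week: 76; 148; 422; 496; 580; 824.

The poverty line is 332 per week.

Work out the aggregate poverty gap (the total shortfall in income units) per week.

440

Below z: 76, 148 (q = 2 of N = 6).
Individual gaps: 332−76 = 256; 332−148 = 184.
Aggregate gap = 440.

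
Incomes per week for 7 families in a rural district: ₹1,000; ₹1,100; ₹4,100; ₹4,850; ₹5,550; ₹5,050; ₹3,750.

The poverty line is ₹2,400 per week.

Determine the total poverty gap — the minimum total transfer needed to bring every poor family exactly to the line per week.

₹2,700

Poor units: ₹1,000, ₹1,100 (q = 2 of N = 7).
Individual gaps: 2400−1000 = 1400; 2400−1100 = 1300.
Aggregate gap = ₹2,700.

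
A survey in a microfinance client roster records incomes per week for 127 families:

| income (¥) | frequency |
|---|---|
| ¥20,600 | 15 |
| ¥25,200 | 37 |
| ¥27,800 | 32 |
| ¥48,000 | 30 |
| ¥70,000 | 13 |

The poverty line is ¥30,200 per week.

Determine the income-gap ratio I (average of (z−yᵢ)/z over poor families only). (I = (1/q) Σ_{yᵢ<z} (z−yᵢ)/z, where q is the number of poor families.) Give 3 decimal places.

Incomes under z: 15×¥20,600, 37×¥25,200, 32×¥27,800 (q = 84 of N = 127).
Shortfall ratios (z−y)/z: 0.3179 (×15), 0.1656 (×37), 0.0795 (×32); sum = 13.437086.
The income-gap ratio divides by q (the poor only): 13.437086 / 84 = 0.160.

0.160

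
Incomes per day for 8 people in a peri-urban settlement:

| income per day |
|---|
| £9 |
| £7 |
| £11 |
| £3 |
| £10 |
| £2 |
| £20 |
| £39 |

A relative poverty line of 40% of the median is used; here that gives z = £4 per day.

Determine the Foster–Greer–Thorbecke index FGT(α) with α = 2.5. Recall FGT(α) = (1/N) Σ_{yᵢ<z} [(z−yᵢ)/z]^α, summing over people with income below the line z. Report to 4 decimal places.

0.0260

Below the line: £2, £3 (q = 2 of N = 8).
Relative gaps: (4−2)/4 = 0.5000; (4−3)/4 = 0.2500.
Raised to α = 2.5: 0.17678; 0.03125.
Sum = 0.208027; FGT(2.5) = 0.208027 / 8 = 0.0260.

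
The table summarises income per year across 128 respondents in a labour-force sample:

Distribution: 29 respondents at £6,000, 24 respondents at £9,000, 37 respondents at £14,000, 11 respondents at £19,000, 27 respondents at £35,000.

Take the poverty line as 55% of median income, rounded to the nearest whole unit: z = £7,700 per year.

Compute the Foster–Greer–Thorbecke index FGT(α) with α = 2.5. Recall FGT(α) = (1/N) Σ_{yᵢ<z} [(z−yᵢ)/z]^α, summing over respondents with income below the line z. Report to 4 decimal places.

0.0052

Below the line: 29×£6,000 (q = 29 of N = 128).
Gap ratios (z−y)/z: (7700−6000)/7700 = 0.2208 (×29).
Raised to α = 2.5: 0.02290 (×29).
Sum = 0.664192; FGT(2.5) = 0.664192 / 128 = 0.0052.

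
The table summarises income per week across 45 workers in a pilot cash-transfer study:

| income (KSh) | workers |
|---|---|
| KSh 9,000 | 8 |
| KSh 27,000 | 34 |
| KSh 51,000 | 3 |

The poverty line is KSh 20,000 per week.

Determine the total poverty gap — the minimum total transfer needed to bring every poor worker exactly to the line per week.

Incomes under z: 8×KSh 9,000 (q = 8 of N = 45).
Individual gaps: 8×(20000−9000) = 88000.
Aggregate gap = KSh 88,000.

KSh 88,000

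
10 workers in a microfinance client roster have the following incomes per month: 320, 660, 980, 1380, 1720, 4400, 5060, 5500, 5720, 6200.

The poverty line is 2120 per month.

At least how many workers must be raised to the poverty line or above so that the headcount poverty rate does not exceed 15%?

4

5 of the 10 workers are poor, so H = 5/10 = 0.500.
A headcount ratio of at most 15% allows at most ⌊0.15 × 10⌋ = 1 poor workers.
So at least 5 − 1 = 4 must be lifted.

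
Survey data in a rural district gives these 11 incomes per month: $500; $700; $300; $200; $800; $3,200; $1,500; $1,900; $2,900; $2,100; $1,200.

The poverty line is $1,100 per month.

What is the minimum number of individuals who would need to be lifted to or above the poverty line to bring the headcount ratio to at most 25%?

5 of the 11 individuals are poor, so H = 5/11 = 0.455.
A headcount ratio of at most 25% allows at most ⌊0.25 × 11⌋ = 2 poor individuals.
So at least 5 − 2 = 3 must be lifted.

3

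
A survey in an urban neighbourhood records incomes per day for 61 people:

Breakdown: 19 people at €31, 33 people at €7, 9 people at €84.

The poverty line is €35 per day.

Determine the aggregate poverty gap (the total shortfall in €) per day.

€1,000

Incomes under z: 33×€7, 19×€31 (q = 52 of N = 61).
Individual gaps: 33×(35−7) = 924; 19×(35−31) = 76.
Aggregate gap = €1,000.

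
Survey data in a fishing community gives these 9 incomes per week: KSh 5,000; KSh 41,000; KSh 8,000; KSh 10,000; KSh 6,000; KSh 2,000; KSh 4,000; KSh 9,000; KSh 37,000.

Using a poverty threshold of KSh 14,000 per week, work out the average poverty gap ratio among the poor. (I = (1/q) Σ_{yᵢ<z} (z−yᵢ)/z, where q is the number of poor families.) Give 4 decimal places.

Below the line: KSh 2,000, KSh 4,000, KSh 5,000, KSh 6,000, KSh 8,000, KSh 9,000, KSh 10,000 (q = 7 of N = 9).
Relative gaps: 0.8571, 0.7143, 0.6429, 0.5714, 0.4286, 0.3571, 0.2857; sum = 3.857143.
The income-gap ratio divides by q (the poor only): 3.857143 / 7 = 0.5510.

0.5510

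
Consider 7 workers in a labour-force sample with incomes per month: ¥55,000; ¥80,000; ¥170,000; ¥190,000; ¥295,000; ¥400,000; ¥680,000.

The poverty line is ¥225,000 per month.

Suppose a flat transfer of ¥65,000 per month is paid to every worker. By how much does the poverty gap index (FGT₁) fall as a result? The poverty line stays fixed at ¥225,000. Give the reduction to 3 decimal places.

Before: below the line — ¥55,000, ¥80,000, ¥170,000, ¥190,000; poverty gap index (FGT₁) = 0.25714.
After the ¥65,000 transfer: below the line — ¥120,000, ¥145,000; poverty gap index (FGT₁) = 0.11746.
Reduction = 0.25714 − 0.11746 = 0.140.

0.140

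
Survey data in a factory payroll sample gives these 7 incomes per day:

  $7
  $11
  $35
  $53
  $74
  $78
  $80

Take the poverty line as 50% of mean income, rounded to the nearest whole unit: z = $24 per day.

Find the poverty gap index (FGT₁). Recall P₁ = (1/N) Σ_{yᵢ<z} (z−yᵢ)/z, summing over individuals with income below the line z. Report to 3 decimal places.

0.179

Poor units: $7, $11 (q = 2 of N = 7).
Normalized shortfalls: (24−7)/24 = 0.7083; (24−11)/24 = 0.5417.
Σ = 1.250000. Dividing by the full population N = 7 gives P₁ = 0.179.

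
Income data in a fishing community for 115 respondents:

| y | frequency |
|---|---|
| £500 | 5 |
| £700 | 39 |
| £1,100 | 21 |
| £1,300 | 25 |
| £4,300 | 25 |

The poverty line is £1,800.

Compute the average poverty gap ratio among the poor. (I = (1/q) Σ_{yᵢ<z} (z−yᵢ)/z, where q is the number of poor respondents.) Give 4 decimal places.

0.4728

Poor units: 5×£500, 39×£700, 21×£1,100, 25×£1,300 (q = 90 of N = 115).
Shortfall ratios (z−y)/z: 0.7222 (×5), 0.6111 (×39), 0.3889 (×21), 0.2778 (×25); sum = 42.555556.
The income-gap ratio divides by q (the poor only): 42.555556 / 90 = 0.4728.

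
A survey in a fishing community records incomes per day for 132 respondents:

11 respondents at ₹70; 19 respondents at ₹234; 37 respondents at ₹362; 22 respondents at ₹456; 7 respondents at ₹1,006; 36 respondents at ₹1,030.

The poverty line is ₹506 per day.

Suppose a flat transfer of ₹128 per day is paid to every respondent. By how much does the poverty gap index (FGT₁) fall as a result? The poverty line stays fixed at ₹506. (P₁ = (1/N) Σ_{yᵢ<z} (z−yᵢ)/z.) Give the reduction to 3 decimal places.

Before: below the line — 11×₹70, 19×₹234, 37×₹362, 22×₹456; poverty gap index (FGT₁) = 0.24542.
After the ₹128 transfer: below the line — 11×₹198, 19×₹362, 37×₹490; poverty gap index (FGT₁) = 0.10055.
Reduction = 0.24542 − 0.10055 = 0.145.

0.145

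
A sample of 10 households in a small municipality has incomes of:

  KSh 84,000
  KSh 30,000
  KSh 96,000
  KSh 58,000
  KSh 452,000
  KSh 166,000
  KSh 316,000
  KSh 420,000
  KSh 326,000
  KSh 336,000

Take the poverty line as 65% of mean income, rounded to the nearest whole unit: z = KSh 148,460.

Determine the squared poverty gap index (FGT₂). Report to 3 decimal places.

0.132

Incomes under z: KSh 30,000, KSh 58,000, KSh 84,000, KSh 96,000 (q = 4 of N = 10).
Gap ratios (z−y)/z: (148460−30000)/148460 = 0.7979; (148460−58000)/148460 = 0.6093; (148460−84000)/148460 = 0.4342; (148460−96000)/148460 = 0.3534.
Squared: 0.6367; 0.3713; 0.1885; 0.1249.
Sum = 1.321345; P₂ = 1.321345 / 10 = 0.132.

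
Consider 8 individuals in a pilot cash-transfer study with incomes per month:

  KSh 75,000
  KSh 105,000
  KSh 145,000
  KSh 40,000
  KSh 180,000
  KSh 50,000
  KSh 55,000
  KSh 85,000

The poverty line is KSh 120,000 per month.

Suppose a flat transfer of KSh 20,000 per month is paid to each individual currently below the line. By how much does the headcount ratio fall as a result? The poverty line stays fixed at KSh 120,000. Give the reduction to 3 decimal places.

Before: below the line — KSh 40,000, KSh 50,000, KSh 55,000, KSh 75,000, KSh 85,000, KSh 105,000; headcount ratio = 0.75000.
After the KSh 20,000 transfer: below the line — KSh 60,000, KSh 70,000, KSh 75,000, KSh 95,000, KSh 105,000; headcount ratio = 0.62500.
Reduction = 0.75000 − 0.62500 = 0.125.

0.125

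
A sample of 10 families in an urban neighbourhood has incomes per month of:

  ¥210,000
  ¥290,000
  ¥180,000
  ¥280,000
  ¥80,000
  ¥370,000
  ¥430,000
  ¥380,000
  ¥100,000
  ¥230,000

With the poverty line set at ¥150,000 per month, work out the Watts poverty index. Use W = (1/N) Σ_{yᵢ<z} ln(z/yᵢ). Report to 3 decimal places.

0.103

Poor units: ¥80,000, ¥100,000 (q = 2 of N = 10).
Log gaps: ln(150000/80000) = 0.6286; ln(150000/100000) = 0.4055.
W = 1.034074 / 10 = 0.103.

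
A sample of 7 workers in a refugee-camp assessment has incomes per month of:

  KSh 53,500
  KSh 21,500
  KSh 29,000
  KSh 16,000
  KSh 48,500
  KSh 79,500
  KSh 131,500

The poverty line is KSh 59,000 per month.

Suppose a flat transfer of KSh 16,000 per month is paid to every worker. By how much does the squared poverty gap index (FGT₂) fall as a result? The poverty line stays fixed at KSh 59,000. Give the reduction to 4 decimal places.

0.1194

Before: below the line — KSh 16,000, KSh 21,500, KSh 29,000, KSh 48,500, KSh 53,500; squared poverty gap index (FGT₂) = 0.176294.
After the KSh 16,000 transfer: below the line — KSh 32,000, KSh 37,500, KSh 45,000; squared poverty gap index (FGT₂) = 0.056932.
Reduction = 0.176294 − 0.056932 = 0.1194.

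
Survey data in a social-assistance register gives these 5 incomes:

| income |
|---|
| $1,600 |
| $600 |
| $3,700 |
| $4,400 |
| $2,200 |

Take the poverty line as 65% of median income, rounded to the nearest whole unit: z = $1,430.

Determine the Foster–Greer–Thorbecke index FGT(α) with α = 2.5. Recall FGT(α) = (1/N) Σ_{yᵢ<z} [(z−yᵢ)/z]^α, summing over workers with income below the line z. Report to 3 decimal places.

Incomes under z: $600 (q = 1 of N = 5).
Normalized shortfalls: (1430−600)/1430 = 0.5804.
Raised to α = 2.5: 0.25666.
Sum = 0.256658; FGT(2.5) = 0.256658 / 5 = 0.051.

0.051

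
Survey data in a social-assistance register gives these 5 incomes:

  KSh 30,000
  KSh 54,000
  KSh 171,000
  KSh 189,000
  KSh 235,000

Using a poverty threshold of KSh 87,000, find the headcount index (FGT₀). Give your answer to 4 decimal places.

0.4000

2 of the 5 respondents have income below KSh 87,000.
H = 2/5 = 0.4000.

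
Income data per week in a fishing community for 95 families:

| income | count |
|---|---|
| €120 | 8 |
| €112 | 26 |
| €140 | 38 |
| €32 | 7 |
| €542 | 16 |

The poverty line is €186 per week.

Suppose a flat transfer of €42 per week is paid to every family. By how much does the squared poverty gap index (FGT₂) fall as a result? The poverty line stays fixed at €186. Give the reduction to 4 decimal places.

Before: below the line — 7×€32, 26×€112, 8×€120, 38×€140; squared poverty gap index (FGT₂) = 0.128900.
After the €42 transfer: below the line — 7×€74, 26×€154, 8×€162, 38×€182; squared poverty gap index (FGT₂) = 0.036405.
Reduction = 0.128900 − 0.036405 = 0.0925.

0.0925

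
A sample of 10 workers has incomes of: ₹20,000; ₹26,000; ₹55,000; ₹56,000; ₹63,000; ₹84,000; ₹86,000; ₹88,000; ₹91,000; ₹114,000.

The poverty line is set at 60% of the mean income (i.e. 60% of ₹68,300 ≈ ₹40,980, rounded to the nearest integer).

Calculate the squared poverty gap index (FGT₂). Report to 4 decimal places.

0.0396

Incomes under z: ₹20,000, ₹26,000 (q = 2 of N = 10).
Relative gaps: (40980−20000)/40980 = 0.5120; (40980−26000)/40980 = 0.3655.
Squared: 0.2621; 0.1336.
Sum = 0.395723; P₂ = 0.395723 / 10 = 0.0396.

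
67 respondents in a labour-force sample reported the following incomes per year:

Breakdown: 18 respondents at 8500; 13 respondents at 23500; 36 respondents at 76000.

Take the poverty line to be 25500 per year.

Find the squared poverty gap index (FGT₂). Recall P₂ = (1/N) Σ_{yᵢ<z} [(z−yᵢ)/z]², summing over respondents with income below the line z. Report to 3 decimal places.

0.121

Incomes under z: 18×8500, 13×23500 (q = 31 of N = 67).
Shortfall ratios: (25500−8500)/25500 = 0.6667 (×18); (25500−23500)/25500 = 0.0784 (×13).
Squared: 0.4444 (×18); 0.0062 (×13).
Sum = 8.079969; P₂ = 8.079969 / 67 = 0.121.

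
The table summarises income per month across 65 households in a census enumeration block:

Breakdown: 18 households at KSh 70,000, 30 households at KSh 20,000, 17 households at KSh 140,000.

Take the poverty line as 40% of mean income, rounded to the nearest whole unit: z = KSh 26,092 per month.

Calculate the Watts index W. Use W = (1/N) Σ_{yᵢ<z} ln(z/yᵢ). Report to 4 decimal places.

0.1227

Incomes under z: 30×KSh 20,000 (q = 30 of N = 65).
Log shortfalls: ln(26092/20000) = 0.2659 (×30).
W = 7.976894 / 65 = 0.1227.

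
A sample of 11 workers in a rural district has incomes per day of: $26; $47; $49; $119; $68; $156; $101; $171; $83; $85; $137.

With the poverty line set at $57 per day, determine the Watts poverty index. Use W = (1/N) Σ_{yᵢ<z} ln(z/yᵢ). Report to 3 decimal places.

0.103

Poor units: $26, $47, $49 (q = 3 of N = 11).
Log shortfalls: ln(57/26) = 0.7850; ln(57/47) = 0.1929; ln(57/49) = 0.1512.
W = 1.129089 / 11 = 0.103.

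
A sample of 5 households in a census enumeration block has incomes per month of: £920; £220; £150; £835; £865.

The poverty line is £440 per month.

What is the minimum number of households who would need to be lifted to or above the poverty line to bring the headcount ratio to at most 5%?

2

Currently q = 2 of N = 5 are below the line (H = 0.400).
A headcount ratio of at most 5% allows at most ⌊0.05 × 5⌋ = 0 poor households.
So at least 2 − 0 = 2 must be lifted.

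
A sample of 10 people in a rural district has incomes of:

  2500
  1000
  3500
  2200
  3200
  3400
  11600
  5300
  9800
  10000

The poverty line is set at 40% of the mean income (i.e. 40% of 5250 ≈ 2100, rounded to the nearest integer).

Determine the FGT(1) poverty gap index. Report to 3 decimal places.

0.052

Poor units: 1000 (q = 1 of N = 10).
Gap ratios (z−y)/z: (2100−1000)/2100 = 0.5238.
Sum of shortfalls = 0.523810; P₁ averages over all N: 0.523810 / 10 = 0.052.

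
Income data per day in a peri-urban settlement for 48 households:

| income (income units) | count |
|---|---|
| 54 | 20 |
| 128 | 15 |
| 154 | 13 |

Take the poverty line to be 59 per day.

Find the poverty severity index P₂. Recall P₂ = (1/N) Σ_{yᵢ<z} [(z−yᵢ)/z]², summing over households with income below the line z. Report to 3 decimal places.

0.003

Below the line: 20×54 (q = 20 of N = 48).
Gap ratios (z−y)/z: (59−54)/59 = 0.0847 (×20).
Squared: 0.0072 (×20).
Sum = 0.143637; P₂ = 0.143637 / 48 = 0.003.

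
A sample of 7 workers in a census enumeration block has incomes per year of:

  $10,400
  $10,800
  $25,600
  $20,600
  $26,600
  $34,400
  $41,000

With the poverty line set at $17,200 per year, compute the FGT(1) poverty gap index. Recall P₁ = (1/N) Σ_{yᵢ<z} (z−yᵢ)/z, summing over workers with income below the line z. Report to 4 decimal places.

Poor units: $10,400, $10,800 (q = 2 of N = 7).
Shortfall ratios: (17200−10400)/17200 = 0.3953; (17200−10800)/17200 = 0.3721.
Sum of shortfalls = 0.767442; P₁ averages over all N: 0.767442 / 7 = 0.1096.

0.1096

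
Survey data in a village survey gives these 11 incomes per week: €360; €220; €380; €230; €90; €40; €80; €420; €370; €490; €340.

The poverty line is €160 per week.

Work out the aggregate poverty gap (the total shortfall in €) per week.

Below the line: €40, €80, €90 (q = 3 of N = 11).
Individual gaps: 160−40 = 120; 160−80 = 80; 160−90 = 70.
Aggregate gap = €270.

€270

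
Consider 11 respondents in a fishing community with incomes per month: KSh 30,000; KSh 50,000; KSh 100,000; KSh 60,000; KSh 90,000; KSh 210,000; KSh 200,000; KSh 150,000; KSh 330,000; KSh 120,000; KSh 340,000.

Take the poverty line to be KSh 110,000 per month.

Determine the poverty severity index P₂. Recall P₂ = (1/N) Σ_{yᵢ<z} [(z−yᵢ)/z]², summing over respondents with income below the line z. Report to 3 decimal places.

0.098

Below the line: KSh 30,000, KSh 50,000, KSh 60,000, KSh 90,000, KSh 100,000 (q = 5 of N = 11).
Normalized shortfalls: (110000−30000)/110000 = 0.7273; (110000−50000)/110000 = 0.5455; (110000−60000)/110000 = 0.4545; (110000−90000)/110000 = 0.1818; (110000−100000)/110000 = 0.0909.
Squared: 0.5289; 0.2975; 0.2066; 0.0331; 0.0083.
Sum = 1.074380; P₂ = 1.074380 / 11 = 0.098.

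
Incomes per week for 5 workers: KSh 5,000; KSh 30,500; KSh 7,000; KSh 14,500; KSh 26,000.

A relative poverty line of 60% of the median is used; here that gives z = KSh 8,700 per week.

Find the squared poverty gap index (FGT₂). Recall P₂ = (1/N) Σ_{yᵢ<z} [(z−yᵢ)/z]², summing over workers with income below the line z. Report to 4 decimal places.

Poor units: KSh 5,000, KSh 7,000 (q = 2 of N = 5).
Gap ratios (z−y)/z: (8700−5000)/8700 = 0.4253; (8700−7000)/8700 = 0.1954.
Squared: 0.1809; 0.0382.
Sum = 0.219051; P₂ = 0.219051 / 5 = 0.0438.

0.0438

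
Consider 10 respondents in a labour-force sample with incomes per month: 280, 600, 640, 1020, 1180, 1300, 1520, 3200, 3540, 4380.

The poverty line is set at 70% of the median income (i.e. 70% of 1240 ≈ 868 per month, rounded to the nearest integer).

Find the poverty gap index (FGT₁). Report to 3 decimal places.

0.125

Below z: 280, 600, 640 (q = 3 of N = 10).
Relative gaps: (868−280)/868 = 0.6774; (868−600)/868 = 0.3088; (868−640)/868 = 0.2627.
Sum of shortfalls = 1.248848; P₁ averages over all N: 1.248848 / 10 = 0.125.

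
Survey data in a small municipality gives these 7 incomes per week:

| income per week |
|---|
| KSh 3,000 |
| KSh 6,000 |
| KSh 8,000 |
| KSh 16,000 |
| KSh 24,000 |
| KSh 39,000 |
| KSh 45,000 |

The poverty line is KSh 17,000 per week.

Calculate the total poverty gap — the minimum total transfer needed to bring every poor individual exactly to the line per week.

Poor units: KSh 3,000, KSh 6,000, KSh 8,000, KSh 16,000 (q = 4 of N = 7).
Individual gaps: 17000−3000 = 14000; 17000−6000 = 11000; 17000−8000 = 9000; 17000−16000 = 1000.
Aggregate gap = KSh 35,000.

KSh 35,000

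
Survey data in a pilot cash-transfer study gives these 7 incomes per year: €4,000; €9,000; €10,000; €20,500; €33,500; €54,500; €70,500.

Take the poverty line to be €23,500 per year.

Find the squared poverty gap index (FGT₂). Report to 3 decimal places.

Below the line: €4,000, €9,000, €10,000, €20,500 (q = 4 of N = 7).
Gap ratios (z−y)/z: (23500−4000)/23500 = 0.8298; (23500−9000)/23500 = 0.6170; (23500−10000)/23500 = 0.5745; (23500−20500)/23500 = 0.1277.
Squared: 0.6885; 0.3807; 0.3300; 0.0163.
Sum = 1.415573; P₂ = 1.415573 / 7 = 0.202.

0.202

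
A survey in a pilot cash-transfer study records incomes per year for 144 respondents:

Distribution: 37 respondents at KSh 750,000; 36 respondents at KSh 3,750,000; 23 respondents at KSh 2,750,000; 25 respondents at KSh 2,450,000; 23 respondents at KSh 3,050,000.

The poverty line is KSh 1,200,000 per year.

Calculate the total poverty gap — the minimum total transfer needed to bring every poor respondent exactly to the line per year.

KSh 16,650,000

Below z: 37×KSh 750,000 (q = 37 of N = 144).
Individual gaps: 37×(1200000−750000) = 16650000.
Aggregate gap = KSh 16,650,000.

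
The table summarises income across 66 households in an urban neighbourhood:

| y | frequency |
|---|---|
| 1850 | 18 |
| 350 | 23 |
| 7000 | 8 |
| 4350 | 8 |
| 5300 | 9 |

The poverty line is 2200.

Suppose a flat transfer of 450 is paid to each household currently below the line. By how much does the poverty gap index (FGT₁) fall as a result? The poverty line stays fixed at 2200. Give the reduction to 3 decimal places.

0.115

Before: below the line — 23×350, 18×1850; poverty gap index (FGT₁) = 0.33643.
After the 450 transfer: below the line — 23×800; poverty gap index (FGT₁) = 0.22176.
Reduction = 0.33643 − 0.22176 = 0.115.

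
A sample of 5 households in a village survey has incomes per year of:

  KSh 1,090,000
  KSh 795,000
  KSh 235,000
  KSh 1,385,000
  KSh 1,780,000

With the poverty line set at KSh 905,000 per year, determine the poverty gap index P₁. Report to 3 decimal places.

Poor units: KSh 235,000, KSh 795,000 (q = 2 of N = 5).
Shortfall ratios: (905000−235000)/905000 = 0.7403; (905000−795000)/905000 = 0.1215.
Sum of shortfalls = 0.861878; P₁ averages over all N: 0.861878 / 5 = 0.172.

0.172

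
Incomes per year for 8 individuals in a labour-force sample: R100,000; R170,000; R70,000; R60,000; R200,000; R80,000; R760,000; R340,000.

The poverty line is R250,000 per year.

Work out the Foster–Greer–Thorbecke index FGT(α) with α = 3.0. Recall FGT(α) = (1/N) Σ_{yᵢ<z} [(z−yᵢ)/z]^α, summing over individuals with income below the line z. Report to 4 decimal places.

Incomes under z: R60,000, R70,000, R80,000, R100,000, R170,000, R200,000 (q = 6 of N = 8).
Shortfall ratios: (250000−60000)/250000 = 0.7600; (250000−70000)/250000 = 0.7200; (250000−80000)/250000 = 0.6800; (250000−100000)/250000 = 0.6000; (250000−170000)/250000 = 0.3200; (250000−200000)/250000 = 0.2000.
Raised to α = 3.0: 0.43898; 0.37325; 0.31443; 0.21600; 0.03277; 0.00800.
Sum = 1.383424; FGT(3.0) = 1.383424 / 8 = 0.1729.

0.1729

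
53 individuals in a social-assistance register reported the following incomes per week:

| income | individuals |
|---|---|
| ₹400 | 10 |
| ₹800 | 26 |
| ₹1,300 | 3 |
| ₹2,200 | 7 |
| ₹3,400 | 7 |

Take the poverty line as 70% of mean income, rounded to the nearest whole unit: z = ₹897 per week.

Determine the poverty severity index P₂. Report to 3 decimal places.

0.064

Below the line: 10×₹400, 26×₹800 (q = 36 of N = 53).
Normalized shortfalls: (897−400)/897 = 0.5541 (×10); (897−800)/897 = 0.1081 (×26).
Squared: 0.3070 (×10); 0.0117 (×26).
Sum = 3.373967; P₂ = 3.373967 / 53 = 0.064.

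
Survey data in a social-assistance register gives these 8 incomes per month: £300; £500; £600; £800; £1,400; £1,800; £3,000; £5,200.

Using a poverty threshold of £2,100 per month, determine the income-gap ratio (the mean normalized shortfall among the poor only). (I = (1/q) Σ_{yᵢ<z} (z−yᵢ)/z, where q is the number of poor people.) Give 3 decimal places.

0.571

Below the line: £300, £500, £600, £800, £1,400, £1,800 (q = 6 of N = 8).
Shortfall ratios (z−y)/z: 0.8571, 0.7619, 0.7143, 0.6190, 0.3333, 0.1429; sum = 3.428571.
I averages over the q = 6 poor units only: 3.428571 / 6 = 0.571.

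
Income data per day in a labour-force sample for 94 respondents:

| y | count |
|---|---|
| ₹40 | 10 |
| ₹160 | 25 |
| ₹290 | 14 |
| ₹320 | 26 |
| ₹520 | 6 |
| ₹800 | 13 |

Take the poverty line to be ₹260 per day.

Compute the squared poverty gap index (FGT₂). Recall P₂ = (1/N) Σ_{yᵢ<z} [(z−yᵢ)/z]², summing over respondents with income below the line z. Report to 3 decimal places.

Incomes under z: 10×₹40, 25×₹160 (q = 35 of N = 94).
Normalized shortfalls: (260−40)/260 = 0.8462 (×10); (260−160)/260 = 0.3846 (×25).
Squared: 0.7160 (×10); 0.1479 (×25).
Sum = 10.857988; P₂ = 10.857988 / 94 = 0.116.

0.116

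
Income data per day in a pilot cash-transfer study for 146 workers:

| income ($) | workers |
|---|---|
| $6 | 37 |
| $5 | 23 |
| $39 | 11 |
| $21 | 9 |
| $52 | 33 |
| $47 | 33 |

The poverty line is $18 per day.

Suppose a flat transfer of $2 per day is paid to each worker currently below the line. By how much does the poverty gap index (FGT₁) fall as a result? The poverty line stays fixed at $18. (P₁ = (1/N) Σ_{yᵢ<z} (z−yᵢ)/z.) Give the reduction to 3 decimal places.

0.046

Before: below the line — 23×$5, 37×$6; poverty gap index (FGT₁) = 0.28272.
After the $2 transfer: below the line — 23×$7, 37×$8; poverty gap index (FGT₁) = 0.23706.
Reduction = 0.28272 − 0.23706 = 0.046.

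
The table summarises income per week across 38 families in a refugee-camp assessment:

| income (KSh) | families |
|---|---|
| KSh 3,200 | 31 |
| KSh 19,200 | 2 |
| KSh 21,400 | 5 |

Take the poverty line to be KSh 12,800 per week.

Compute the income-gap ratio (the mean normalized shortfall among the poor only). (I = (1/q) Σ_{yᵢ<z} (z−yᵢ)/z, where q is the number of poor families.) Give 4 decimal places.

Incomes under z: 31×KSh 3,200 (q = 31 of N = 38).
Relative gaps: 0.7500 (×31); sum = 23.250000.
I averages over the q = 31 poor units only: 23.250000 / 31 = 0.7500.

0.7500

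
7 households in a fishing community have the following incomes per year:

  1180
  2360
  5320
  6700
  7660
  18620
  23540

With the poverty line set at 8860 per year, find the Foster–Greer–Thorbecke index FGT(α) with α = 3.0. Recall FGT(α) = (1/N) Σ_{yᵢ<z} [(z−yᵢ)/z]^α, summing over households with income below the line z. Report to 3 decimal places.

Below z: 1180, 2360, 5320, 6700, 7660 (q = 5 of N = 7).
Gap ratios (z−y)/z: (8860−1180)/8860 = 0.8668; (8860−2360)/8860 = 0.7336; (8860−5320)/8860 = 0.3995; (8860−6700)/8860 = 0.2438; (8860−7660)/8860 = 0.1354.
Raised to α = 3.0: 0.65130; 0.39486; 0.06378; 0.01449; 0.00248.
Sum = 1.126916; FGT(3.0) = 1.126916 / 7 = 0.161.

0.161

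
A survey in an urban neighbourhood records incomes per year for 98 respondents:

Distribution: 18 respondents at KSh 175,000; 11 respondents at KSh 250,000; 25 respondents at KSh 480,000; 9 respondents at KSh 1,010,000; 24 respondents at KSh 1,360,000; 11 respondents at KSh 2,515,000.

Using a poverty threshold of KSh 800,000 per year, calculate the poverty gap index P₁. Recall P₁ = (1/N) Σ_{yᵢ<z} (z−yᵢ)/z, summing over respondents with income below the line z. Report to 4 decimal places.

Below the line: 18×KSh 175,000, 11×KSh 250,000, 25×KSh 480,000 (q = 54 of N = 98).
Relative gaps: (800000−175000)/800000 = 0.7812 (×18); (800000−250000)/800000 = 0.6875 (×11); (800000−480000)/800000 = 0.4000 (×25).
Σ = 31.625000. Dividing by the full population N = 98 gives P₁ = 0.3227.

0.3227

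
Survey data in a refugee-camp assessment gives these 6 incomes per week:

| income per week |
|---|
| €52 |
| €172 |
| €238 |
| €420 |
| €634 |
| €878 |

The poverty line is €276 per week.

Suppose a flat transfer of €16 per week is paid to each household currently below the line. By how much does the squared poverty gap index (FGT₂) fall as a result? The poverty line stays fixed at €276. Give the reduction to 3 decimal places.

Before: below the line — €52, €172, €238; squared poverty gap index (FGT₂) = 0.13660.
After the €16 transfer: below the line — €68, €188, €254; squared poverty gap index (FGT₂) = 0.11266.
Reduction = 0.13660 − 0.11266 = 0.024.

0.024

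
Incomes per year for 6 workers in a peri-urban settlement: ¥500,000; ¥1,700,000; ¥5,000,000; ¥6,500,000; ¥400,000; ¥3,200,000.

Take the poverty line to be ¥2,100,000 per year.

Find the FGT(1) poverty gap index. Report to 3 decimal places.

Incomes under z: ¥400,000, ¥500,000, ¥1,700,000 (q = 3 of N = 6).
Normalized shortfalls: (2100000−400000)/2100000 = 0.8095; (2100000−500000)/2100000 = 0.7619; (2100000−1700000)/2100000 = 0.1905.
Σ = 1.761905. Dividing by the full population N = 6 gives P₁ = 0.294.

0.294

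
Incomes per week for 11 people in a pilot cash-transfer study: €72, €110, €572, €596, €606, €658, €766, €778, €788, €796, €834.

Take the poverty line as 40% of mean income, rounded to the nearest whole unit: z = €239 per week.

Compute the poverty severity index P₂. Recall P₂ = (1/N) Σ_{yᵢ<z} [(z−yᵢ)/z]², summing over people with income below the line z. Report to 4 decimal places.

Incomes under z: €72, €110 (q = 2 of N = 11).
Gap ratios (z−y)/z: (239−72)/239 = 0.6987; (239−110)/239 = 0.5397.
Squared: 0.4882; 0.2913.
Sum = 0.779573; P₂ = 0.779573 / 11 = 0.0709.

0.0709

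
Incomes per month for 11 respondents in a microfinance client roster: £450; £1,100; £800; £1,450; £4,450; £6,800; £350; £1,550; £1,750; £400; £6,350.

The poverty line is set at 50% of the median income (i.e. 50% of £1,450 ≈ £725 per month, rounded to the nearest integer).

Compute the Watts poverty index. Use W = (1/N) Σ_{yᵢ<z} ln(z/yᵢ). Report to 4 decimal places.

0.1636

Below the line: £350, £400, £450 (q = 3 of N = 11).
Log gaps: ln(725/350) = 0.7282; ln(725/400) = 0.5947; ln(725/450) = 0.4769.
W = 1.799870 / 11 = 0.1636.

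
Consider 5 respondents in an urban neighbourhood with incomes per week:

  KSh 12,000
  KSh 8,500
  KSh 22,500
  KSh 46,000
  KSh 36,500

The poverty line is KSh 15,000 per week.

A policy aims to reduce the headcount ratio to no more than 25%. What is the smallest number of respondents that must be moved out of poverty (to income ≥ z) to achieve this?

1

Currently q = 2 of N = 5 are below the line (H = 0.400).
A headcount ratio of at most 25% allows at most ⌊0.25 × 5⌋ = 1 poor respondents.
So at least 2 − 1 = 1 must be lifted.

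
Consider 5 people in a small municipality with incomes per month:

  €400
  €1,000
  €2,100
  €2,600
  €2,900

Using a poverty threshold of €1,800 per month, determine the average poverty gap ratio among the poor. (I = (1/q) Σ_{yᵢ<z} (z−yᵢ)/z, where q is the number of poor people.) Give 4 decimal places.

0.6111

Incomes under z: €400, €1,000 (q = 2 of N = 5).
Relative gaps: 0.7778, 0.4444; sum = 1.222222.
I averages over the q = 2 poor units only: 1.222222 / 2 = 0.6111.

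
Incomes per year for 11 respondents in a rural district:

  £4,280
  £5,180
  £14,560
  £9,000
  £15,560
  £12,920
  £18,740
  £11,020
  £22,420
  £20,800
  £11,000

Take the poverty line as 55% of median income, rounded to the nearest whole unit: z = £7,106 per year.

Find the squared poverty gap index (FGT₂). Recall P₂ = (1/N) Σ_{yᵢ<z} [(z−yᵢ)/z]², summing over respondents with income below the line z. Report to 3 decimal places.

0.021

Below z: £4,280, £5,180 (q = 2 of N = 11).
Normalized shortfalls: (7106−4280)/7106 = 0.3977; (7106−5180)/7106 = 0.2710.
Squared: 0.1582; 0.0735.
Sum = 0.231621; P₂ = 0.231621 / 11 = 0.021.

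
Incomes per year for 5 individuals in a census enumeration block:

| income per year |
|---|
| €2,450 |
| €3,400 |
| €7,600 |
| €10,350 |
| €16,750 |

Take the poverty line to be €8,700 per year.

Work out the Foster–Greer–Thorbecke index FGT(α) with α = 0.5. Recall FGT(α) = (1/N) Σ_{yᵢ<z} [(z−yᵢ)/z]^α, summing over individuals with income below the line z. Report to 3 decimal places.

Below the line: €2,450, €3,400, €7,600 (q = 3 of N = 5).
Shortfall ratios: (8700−2450)/8700 = 0.7184; (8700−3400)/8700 = 0.6092; (8700−7600)/8700 = 0.1264.
Raised to α = 0.5: 0.84758; 0.78051; 0.35558.
Sum = 1.983669; FGT(0.5) = 1.983669 / 5 = 0.397.

0.397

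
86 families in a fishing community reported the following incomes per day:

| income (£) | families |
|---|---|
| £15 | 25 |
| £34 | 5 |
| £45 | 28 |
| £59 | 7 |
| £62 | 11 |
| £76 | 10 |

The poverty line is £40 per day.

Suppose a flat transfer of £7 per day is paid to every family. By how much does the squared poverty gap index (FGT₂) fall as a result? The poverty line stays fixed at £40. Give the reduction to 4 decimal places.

Before: below the line — 25×£15, 5×£34; squared poverty gap index (FGT₂) = 0.114862.
After the £7 transfer: below the line — 25×£22; squared poverty gap index (FGT₂) = 0.058866.
Reduction = 0.114862 − 0.058866 = 0.0560.

0.0560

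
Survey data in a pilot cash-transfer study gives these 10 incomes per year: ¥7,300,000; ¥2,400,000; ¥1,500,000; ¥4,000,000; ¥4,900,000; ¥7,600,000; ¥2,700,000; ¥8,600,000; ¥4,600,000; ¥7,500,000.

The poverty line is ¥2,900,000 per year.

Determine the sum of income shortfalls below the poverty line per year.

¥2,100,000

Incomes under z: ¥1,500,000, ¥2,400,000, ¥2,700,000 (q = 3 of N = 10).
Individual gaps: 2900000−1500000 = 1400000; 2900000−2400000 = 500000; 2900000−2700000 = 200000.
Aggregate gap = ¥2,100,000.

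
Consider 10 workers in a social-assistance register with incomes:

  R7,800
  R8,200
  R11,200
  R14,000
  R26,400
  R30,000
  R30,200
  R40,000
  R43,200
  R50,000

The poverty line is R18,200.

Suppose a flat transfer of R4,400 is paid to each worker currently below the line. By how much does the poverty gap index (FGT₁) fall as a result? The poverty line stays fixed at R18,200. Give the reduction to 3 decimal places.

Before: below the line — R7,800, R8,200, R11,200, R14,000; poverty gap index (FGT₁) = 0.17363.
After the R4,400 transfer: below the line — R12,200, R12,600, R15,600; poverty gap index (FGT₁) = 0.07802.
Reduction = 0.17363 − 0.07802 = 0.096.

0.096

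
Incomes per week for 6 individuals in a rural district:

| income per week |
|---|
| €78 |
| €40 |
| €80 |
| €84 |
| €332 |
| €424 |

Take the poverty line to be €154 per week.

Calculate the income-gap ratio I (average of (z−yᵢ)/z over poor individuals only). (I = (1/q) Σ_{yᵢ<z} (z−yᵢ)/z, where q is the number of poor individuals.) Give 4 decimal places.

Poor units: €40, €78, €80, €84 (q = 4 of N = 6).
Relative gaps: 0.7403, 0.4935, 0.4805, 0.4545; sum = 2.168831.
The income-gap ratio divides by q (the poor only): 2.168831 / 4 = 0.5422.

0.5422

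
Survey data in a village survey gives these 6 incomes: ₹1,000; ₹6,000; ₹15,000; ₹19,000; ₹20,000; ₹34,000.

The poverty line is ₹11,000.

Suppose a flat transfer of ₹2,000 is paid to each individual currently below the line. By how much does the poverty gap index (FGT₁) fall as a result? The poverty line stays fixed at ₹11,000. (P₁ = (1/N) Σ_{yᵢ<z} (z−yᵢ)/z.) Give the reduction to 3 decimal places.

0.061

Before: below the line — ₹1,000, ₹6,000; poverty gap index (FGT₁) = 0.22727.
After the ₹2,000 transfer: below the line — ₹3,000, ₹8,000; poverty gap index (FGT₁) = 0.16667.
Reduction = 0.22727 − 0.16667 = 0.061.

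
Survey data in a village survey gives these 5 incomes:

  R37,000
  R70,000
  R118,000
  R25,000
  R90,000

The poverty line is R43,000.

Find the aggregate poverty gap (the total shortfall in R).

R24,000

Poor units: R25,000, R37,000 (q = 2 of N = 5).
Individual gaps: 43000−25000 = 18000; 43000−37000 = 6000.
Aggregate gap = R24,000.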